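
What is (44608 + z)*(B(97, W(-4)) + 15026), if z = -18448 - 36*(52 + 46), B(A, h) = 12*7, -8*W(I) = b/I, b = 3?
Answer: 341969520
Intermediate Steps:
W(I) = -3/(8*I)
B(A, h) = 84
z = -21976 (z = -18448 - 36*98 = -18448 - 1*3528 = -18448 - 3528 = -21976)
(44608 + z)*(B(97, W(-4)) + 15026) = (44608 - 21976)*(84 + 15026) = 22632*15110 = 341969520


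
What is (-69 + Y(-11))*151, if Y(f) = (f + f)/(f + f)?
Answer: -10268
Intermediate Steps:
Y(f) = 1 (Y(f) = (2*f)/((2*f)) = (2*f)*(1/(2*f)) = 1)
(-69 + Y(-11))*151 = (-69 + 1)*151 = -68*151 = -10268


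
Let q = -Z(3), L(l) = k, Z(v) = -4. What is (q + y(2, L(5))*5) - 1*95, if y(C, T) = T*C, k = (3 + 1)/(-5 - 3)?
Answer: -96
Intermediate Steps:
k = -1/2 (k = 4/(-8) = 4*(-1/8) = -1/2 ≈ -0.50000)
L(l) = -1/2
y(C, T) = C*T
q = 4 (q = -1*(-4) = 4)
(q + y(2, L(5))*5) - 1*95 = (4 + (2*(-1/2))*5) - 1*95 = (4 - 1*5) - 95 = (4 - 5) - 95 = -1 - 95 = -96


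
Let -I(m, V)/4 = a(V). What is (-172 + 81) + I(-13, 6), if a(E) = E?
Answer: -115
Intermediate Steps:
I(m, V) = -4*V
(-172 + 81) + I(-13, 6) = (-172 + 81) - 4*6 = -91 - 24 = -115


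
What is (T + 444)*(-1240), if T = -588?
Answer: 178560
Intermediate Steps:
(T + 444)*(-1240) = (-588 + 444)*(-1240) = -144*(-1240) = 178560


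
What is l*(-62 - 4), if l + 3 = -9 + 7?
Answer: 330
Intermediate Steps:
l = -5 (l = -3 + (-9 + 7) = -3 - 2 = -5)
l*(-62 - 4) = -5*(-62 - 4) = -5*(-66) = 330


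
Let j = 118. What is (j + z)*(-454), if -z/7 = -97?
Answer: -361838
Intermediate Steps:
z = 679 (z = -7*(-97) = 679)
(j + z)*(-454) = (118 + 679)*(-454) = 797*(-454) = -361838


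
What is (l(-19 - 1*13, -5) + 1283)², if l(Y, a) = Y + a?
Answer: 1552516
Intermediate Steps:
(l(-19 - 1*13, -5) + 1283)² = (((-19 - 1*13) - 5) + 1283)² = (((-19 - 13) - 5) + 1283)² = ((-32 - 5) + 1283)² = (-37 + 1283)² = 1246² = 1552516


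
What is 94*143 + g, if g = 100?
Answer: 13542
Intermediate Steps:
94*143 + g = 94*143 + 100 = 13442 + 100 = 13542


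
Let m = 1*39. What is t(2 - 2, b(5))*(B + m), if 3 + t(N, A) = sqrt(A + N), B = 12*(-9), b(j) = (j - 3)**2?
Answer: 69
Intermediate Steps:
m = 39
b(j) = (-3 + j)**2
B = -108
t(N, A) = -3 + sqrt(A + N)
t(2 - 2, b(5))*(B + m) = (-3 + sqrt((-3 + 5)**2 + (2 - 2)))*(-108 + 39) = (-3 + sqrt(2**2 + 0))*(-69) = (-3 + sqrt(4 + 0))*(-69) = (-3 + sqrt(4))*(-69) = (-3 + 2)*(-69) = -1*(-69) = 69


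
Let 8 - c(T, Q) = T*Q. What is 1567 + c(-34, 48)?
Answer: 3207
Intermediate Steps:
c(T, Q) = 8 - Q*T (c(T, Q) = 8 - T*Q = 8 - Q*T)
1567 + c(-34, 48) = 1567 + (8 - 1*48*(-34)) = 1567 + (8 + 1632) = 1567 + 1640 = 3207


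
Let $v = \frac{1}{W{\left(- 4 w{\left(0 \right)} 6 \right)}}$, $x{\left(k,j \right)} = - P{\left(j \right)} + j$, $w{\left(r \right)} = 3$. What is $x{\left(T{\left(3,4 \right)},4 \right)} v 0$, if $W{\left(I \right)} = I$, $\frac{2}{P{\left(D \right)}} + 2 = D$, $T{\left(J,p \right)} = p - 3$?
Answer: $0$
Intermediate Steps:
$T{\left(J,p \right)} = -3 + p$
$P{\left(D \right)} = \frac{2}{-2 + D}$
$x{\left(k,j \right)} = j - \frac{2}{-2 + j}$ ($x{\left(k,j \right)} = - \frac{2}{-2 + j} + j = j - \frac{2}{-2 + j}$)
$v = - \frac{1}{72}$ ($v = \frac{1}{\left(-4\right) 3 \cdot 6} = \frac{1}{\left(-12\right) 6} = \frac{1}{-72} = - \frac{1}{72} \approx -0.013889$)
$x{\left(T{\left(3,4 \right)},4 \right)} v 0 = \frac{-2 + 4 \left(-2 + 4\right)}{-2 + 4} \left(- \frac{1}{72}\right) 0 = \frac{-2 + 4 \cdot 2}{2} \left(- \frac{1}{72}\right) 0 = \frac{-2 + 8}{2} \left(- \frac{1}{72}\right) 0 = \frac{1}{2} \cdot 6 \left(- \frac{1}{72}\right) 0 = 3 \left(- \frac{1}{72}\right) 0 = \left(- \frac{1}{24}\right) 0 = 0$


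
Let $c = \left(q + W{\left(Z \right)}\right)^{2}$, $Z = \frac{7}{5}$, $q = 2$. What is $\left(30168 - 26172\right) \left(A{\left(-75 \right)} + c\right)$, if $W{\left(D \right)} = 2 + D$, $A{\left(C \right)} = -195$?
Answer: $- \frac{16567416}{25} \approx -6.627 \cdot 10^{5}$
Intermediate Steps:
$Z = \frac{7}{5}$ ($Z = 7 \cdot \frac{1}{5} = \frac{7}{5} \approx 1.4$)
$c = \frac{729}{25}$ ($c = \left(2 + \left(2 + \frac{7}{5}\right)\right)^{2} = \left(2 + \frac{17}{5}\right)^{2} = \left(\frac{27}{5}\right)^{2} = \frac{729}{25} \approx 29.16$)
$\left(30168 - 26172\right) \left(A{\left(-75 \right)} + c\right) = \left(30168 - 26172\right) \left(-195 + \frac{729}{25}\right) = 3996 \left(- \frac{4146}{25}\right) = - \frac{16567416}{25}$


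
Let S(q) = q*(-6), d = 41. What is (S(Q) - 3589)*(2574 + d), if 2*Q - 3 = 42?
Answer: -9738260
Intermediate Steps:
Q = 45/2 (Q = 3/2 + (½)*42 = 3/2 + 21 = 45/2 ≈ 22.500)
S(q) = -6*q
(S(Q) - 3589)*(2574 + d) = (-6*45/2 - 3589)*(2574 + 41) = (-135 - 3589)*2615 = -3724*2615 = -9738260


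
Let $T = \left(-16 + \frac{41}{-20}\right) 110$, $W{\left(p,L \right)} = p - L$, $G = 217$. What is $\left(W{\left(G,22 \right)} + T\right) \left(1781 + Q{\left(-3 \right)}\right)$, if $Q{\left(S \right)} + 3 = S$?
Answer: $- \frac{6356275}{2} \approx -3.1781 \cdot 10^{6}$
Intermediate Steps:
$Q{\left(S \right)} = -3 + S$
$T = - \frac{3971}{2}$ ($T = \left(-16 + 41 \left(- \frac{1}{20}\right)\right) 110 = \left(-16 - \frac{41}{20}\right) 110 = \left(- \frac{361}{20}\right) 110 = - \frac{3971}{2} \approx -1985.5$)
$\left(W{\left(G,22 \right)} + T\right) \left(1781 + Q{\left(-3 \right)}\right) = \left(\left(217 - 22\right) - \frac{3971}{2}\right) \left(1781 - 6\right) = \left(195 - \frac{3971}{2}\right) 1775 = \left(- \frac{3581}{2}\right) 1775 = - \frac{6356275}{2}$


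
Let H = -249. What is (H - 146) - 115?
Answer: -510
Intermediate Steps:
(H - 146) - 115 = (-249 - 146) - 115 = -395 - 115 = -510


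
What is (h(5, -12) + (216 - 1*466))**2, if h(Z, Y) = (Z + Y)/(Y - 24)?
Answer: 80874049/1296 ≈ 62403.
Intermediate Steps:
h(Z, Y) = (Y + Z)/(-24 + Y)
(h(5, -12) + (216 - 1*466))**2 = ((-12 + 5)/(-24 - 12) + (216 - 1*466))**2 = (-7/(-36) + (216 - 466))**2 = (-1/36*(-7) - 250)**2 = (7/36 - 250)**2 = (-8993/36)**2 = 80874049/1296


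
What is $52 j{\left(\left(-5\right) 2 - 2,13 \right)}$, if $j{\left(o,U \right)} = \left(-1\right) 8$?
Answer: $-416$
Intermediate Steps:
$j{\left(o,U \right)} = -8$
$52 j{\left(\left(-5\right) 2 - 2,13 \right)} = 52 \left(-8\right) = -416$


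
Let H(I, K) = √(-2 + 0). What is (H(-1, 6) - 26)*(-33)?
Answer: 858 - 33*I*√2 ≈ 858.0 - 46.669*I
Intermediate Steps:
H(I, K) = I*√2 (H(I, K) = √(-2) = I*√2)
(H(-1, 6) - 26)*(-33) = (I*√2 - 26)*(-33) = (-26 + I*√2)*(-33) = 858 - 33*I*√2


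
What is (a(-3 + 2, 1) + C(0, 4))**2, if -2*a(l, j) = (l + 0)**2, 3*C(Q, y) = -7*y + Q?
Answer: 3481/36 ≈ 96.694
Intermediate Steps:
C(Q, y) = -7*y/3 + Q/3 (C(Q, y) = (-7*y + Q)/3 = (Q - 7*y)/3 = -7*y/3 + Q/3)
a(l, j) = -l**2/2 (a(l, j) = -(l + 0)**2/2 = -l**2/2)
(a(-3 + 2, 1) + C(0, 4))**2 = (-(-3 + 2)**2/2 + (-7/3*4 + (1/3)*0))**2 = (-1/2*(-1)**2 + (-28/3 + 0))**2 = (-1/2*1 - 28/3)**2 = (-1/2 - 28/3)**2 = (-59/6)**2 = 3481/36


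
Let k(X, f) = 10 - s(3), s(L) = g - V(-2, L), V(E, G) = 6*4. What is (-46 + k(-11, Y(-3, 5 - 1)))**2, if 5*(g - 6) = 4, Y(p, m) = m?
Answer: 8836/25 ≈ 353.44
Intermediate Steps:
V(E, G) = 24
g = 34/5 (g = 6 + (1/5)*4 = 6 + 4/5 = 34/5 ≈ 6.8000)
s(L) = -86/5 (s(L) = 34/5 - 1*24 = 34/5 - 24 = -86/5)
k(X, f) = 136/5 (k(X, f) = 10 - 1*(-86/5) = 10 + 86/5 = 136/5)
(-46 + k(-11, Y(-3, 5 - 1)))**2 = (-46 + 136/5)**2 = (-94/5)**2 = 8836/25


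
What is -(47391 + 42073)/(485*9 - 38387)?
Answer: 44732/17011 ≈ 2.6296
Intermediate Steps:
-(47391 + 42073)/(485*9 - 38387) = -89464/(4365 - 38387) = -89464/(-34022) = -89464*(-1)/34022 = -1*(-44732/17011) = 44732/17011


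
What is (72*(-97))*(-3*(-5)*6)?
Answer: -628560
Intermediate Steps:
(72*(-97))*(-3*(-5)*6) = -104760*6 = -6984*90 = -628560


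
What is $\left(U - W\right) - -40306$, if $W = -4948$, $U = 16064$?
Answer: $61318$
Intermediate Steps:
$\left(U - W\right) - -40306 = \left(16064 - -4948\right) - -40306 = \left(16064 + 4948\right) + 40306 = 21012 + 40306 = 61318$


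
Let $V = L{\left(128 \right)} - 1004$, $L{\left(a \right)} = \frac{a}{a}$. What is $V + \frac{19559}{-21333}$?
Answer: $- \frac{21416558}{21333} \approx -1003.9$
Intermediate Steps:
$L{\left(a \right)} = 1$
$V = -1003$ ($V = 1 - 1004 = -1003$)
$V + \frac{19559}{-21333} = -1003 + \frac{19559}{-21333} = -1003 + 19559 \left(- \frac{1}{21333}\right) = -1003 - \frac{19559}{21333} = - \frac{21416558}{21333}$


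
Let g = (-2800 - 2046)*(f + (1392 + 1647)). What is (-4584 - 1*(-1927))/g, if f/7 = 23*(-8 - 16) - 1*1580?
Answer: -2657/57594710 ≈ -4.6133e-5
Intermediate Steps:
f = -14924 (f = 7*(23*(-8 - 16) - 1*1580) = 7*(23*(-24) - 1580) = 7*(-552 - 1580) = 7*(-2132) = -14924)
g = 57594710 (g = (-2800 - 2046)*(-14924 + (1392 + 1647)) = -4846*(-14924 + 3039) = -4846*(-11885) = 57594710)
(-4584 - 1*(-1927))/g = (-4584 - 1*(-1927))/57594710 = (-4584 + 1927)*(1/57594710) = -2657*1/57594710 = -2657/57594710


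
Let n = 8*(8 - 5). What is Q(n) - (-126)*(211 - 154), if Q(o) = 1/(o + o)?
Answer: 344737/48 ≈ 7182.0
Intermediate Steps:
n = 24 (n = 8*3 = 24)
Q(o) = 1/(2*o)
Q(n) - (-126)*(211 - 154) = (½)/24 - (-126)*(211 - 154) = (½)*(1/24) - (-126)*57 = 1/48 - 1*(-7182) = 1/48 + 7182 = 344737/48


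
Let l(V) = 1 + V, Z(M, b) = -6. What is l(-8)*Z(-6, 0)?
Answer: 42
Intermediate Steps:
l(-8)*Z(-6, 0) = (1 - 8)*(-6) = -7*(-6) = 42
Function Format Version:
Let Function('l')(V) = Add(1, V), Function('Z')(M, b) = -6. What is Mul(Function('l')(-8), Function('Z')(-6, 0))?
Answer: 42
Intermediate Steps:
Mul(Function('l')(-8), Function('Z')(-6, 0)) = Mul(Add(1, -8), -6) = Mul(-7, -6) = 42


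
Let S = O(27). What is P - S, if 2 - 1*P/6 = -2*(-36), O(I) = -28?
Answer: -392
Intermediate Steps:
P = -420 (P = 12 - (-12)*(-36) = 12 - 6*72 = 12 - 432 = -420)
S = -28
P - S = -420 - 1*(-28) = -420 + 28 = -392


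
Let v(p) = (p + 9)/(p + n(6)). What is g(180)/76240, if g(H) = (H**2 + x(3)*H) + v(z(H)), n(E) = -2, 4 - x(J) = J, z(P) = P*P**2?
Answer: 190012326849/444631527520 ≈ 0.42735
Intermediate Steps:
z(P) = P**3
x(J) = 4 - J
v(p) = (9 + p)/(-2 + p) (v(p) = (p + 9)/(p - 2) = (9 + p)/(-2 + p))
g(H) = H + H**2 + (9 + H**3)/(-2 + H**3) (g(H) = (H**2 + (4 - 1*3)*H) + (9 + H**3)/(-2 + H**3) = (H**2 + (4 - 3)*H) + (9 + H**3)/(-2 + H**3) = (H**2 + 1*H) + (9 + H**3)/(-2 + H**3) = (H**2 + H) + (9 + H**3)/(-2 + H**3) = (H + H**2) + (9 + H**3)/(-2 + H**3) = H + H**2 + (9 + H**3)/(-2 + H**3))
g(180)/76240 = ((9 + 180**3 + 180*(1 + 180)*(-2 + 180**3))/(-2 + 180**3))/76240 = ((9 + 5832000 + 180*181*(-2 + 5832000))/(-2 + 5832000))*(1/76240) = ((9 + 5832000 + 180*181*5831998)/5831998)*(1/76240) = ((9 + 5832000 + 190006494840)/5831998)*(1/76240) = ((1/5831998)*190012326849)*(1/76240) = (190012326849/5831998)*(1/76240) = 190012326849/444631527520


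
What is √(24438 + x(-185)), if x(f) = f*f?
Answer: √58663 ≈ 242.20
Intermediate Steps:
x(f) = f²
√(24438 + x(-185)) = √(24438 + (-185)²) = √(24438 + 34225) = √58663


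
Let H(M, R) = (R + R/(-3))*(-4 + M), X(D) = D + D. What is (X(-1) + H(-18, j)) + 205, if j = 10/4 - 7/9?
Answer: 4799/27 ≈ 177.74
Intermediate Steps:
j = 31/18 (j = 10*(1/4) - 7*1/9 = 5/2 - 7/9 = 31/18 ≈ 1.7222)
X(D) = 2*D
H(M, R) = 2*R*(-4 + M)/3 (H(M, R) = (R + R*(-1/3))*(-4 + M) = (R - R/3)*(-4 + M) = (2*R/3)*(-4 + M) = 2*R*(-4 + M)/3)
(X(-1) + H(-18, j)) + 205 = (2*(-1) + (2/3)*(31/18)*(-4 - 18)) + 205 = (-2 + (2/3)*(31/18)*(-22)) + 205 = (-2 - 682/27) + 205 = -736/27 + 205 = 4799/27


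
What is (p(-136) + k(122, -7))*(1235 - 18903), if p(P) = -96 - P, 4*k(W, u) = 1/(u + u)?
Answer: -1412809/2 ≈ -7.0640e+5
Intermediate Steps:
k(W, u) = 1/(8*u) (k(W, u) = 1/(4*(u + u)) = 1/(4*((2*u))) = (1/(2*u))/4 = 1/(8*u))
(p(-136) + k(122, -7))*(1235 - 18903) = ((-96 - 1*(-136)) + (⅛)/(-7))*(1235 - 18903) = ((-96 + 136) + (⅛)*(-⅐))*(-17668) = (40 - 1/56)*(-17668) = (2239/56)*(-17668) = -1412809/2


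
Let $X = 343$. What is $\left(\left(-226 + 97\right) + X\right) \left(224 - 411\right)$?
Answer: $-40018$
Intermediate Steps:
$\left(\left(-226 + 97\right) + X\right) \left(224 - 411\right) = \left(\left(-226 + 97\right) + 343\right) \left(224 - 411\right) = \left(-129 + 343\right) \left(-187\right) = 214 \left(-187\right) = -40018$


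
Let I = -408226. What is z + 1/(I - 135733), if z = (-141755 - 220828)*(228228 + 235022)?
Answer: -91366930034435251/543959 ≈ -1.6797e+11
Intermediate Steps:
z = -167966574750 (z = -362583*463250 = -167966574750)
z + 1/(I - 135733) = -167966574750 + 1/(-408226 - 135733) = -167966574750 + 1/(-543959) = -167966574750 - 1/543959 = -91366930034435251/543959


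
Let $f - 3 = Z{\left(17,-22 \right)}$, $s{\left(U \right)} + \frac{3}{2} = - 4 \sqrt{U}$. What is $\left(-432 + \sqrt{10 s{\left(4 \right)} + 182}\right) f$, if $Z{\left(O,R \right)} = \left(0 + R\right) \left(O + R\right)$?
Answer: $-48816 + 113 \sqrt{87} \approx -47762.0$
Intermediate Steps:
$Z{\left(O,R \right)} = R \left(O + R\right)$
$s{\left(U \right)} = - \frac{3}{2} - 4 \sqrt{U}$
$f = 113$ ($f = 3 - 22 \left(17 - 22\right) = 3 - -110 = 3 + 110 = 113$)
$\left(-432 + \sqrt{10 s{\left(4 \right)} + 182}\right) f = \left(-432 + \sqrt{10 \left(- \frac{3}{2} - 4 \sqrt{4}\right) + 182}\right) 113 = \left(-432 + \sqrt{10 \left(- \frac{3}{2} - 8\right) + 182}\right) 113 = \left(-432 + \sqrt{10 \left(- \frac{19}{2}\right) + 182}\right) 113 = \left(-432 + \sqrt{-95 + 182}\right) 113 = \left(-432 + \sqrt{87}\right) 113 = -48816 + 113 \sqrt{87}$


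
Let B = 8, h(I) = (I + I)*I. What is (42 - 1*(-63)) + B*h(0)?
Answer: 105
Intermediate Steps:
h(I) = 2*I² (h(I) = (2*I)*I = 2*I²)
(42 - 1*(-63)) + B*h(0) = (42 - 1*(-63)) + 8*(2*0²) = (42 + 63) + 8*(2*0) = 105 + 8*0 = 105 + 0 = 105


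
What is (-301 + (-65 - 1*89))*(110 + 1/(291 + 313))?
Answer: -30230655/604 ≈ -50051.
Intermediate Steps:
(-301 + (-65 - 1*89))*(110 + 1/(291 + 313)) = (-301 + (-65 - 89))*(110 + 1/604) = (-301 - 154)*(110 + 1/604) = -455*66441/604 = -30230655/604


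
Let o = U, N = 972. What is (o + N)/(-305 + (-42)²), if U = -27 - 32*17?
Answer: 401/1459 ≈ 0.27485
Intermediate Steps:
U = -571 (U = -27 - 544 = -571)
o = -571
(o + N)/(-305 + (-42)²) = (-571 + 972)/(-305 + (-42)²) = 401/(-305 + 1764) = 401/1459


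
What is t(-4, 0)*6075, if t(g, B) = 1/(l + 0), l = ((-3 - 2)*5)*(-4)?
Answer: 243/4 ≈ 60.750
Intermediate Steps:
l = 100 (l = -5*5*(-4) = -25*(-4) = 100)
t(g, B) = 1/100 (t(g, B) = 1/(100 + 0) = 1/100)
t(-4, 0)*6075 = (1/100)*6075 = 243/4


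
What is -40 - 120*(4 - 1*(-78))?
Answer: -9880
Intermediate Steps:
-40 - 120*(4 - 1*(-78)) = -40 - 120*(4 + 78) = -40 - 120*82 = -40 - 9840 = -9880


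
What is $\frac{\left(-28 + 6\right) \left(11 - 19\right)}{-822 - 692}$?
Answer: $- \frac{88}{757} \approx -0.11625$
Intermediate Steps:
$\frac{\left(-28 + 6\right) \left(11 - 19\right)}{-822 - 692} = \frac{\left(-22\right) \left(-8\right)}{-1514} = 176 \left(- \frac{1}{1514}\right) = - \frac{88}{757}$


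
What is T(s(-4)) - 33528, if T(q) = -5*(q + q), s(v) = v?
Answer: -33488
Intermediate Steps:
T(q) = -10*q
T(s(-4)) - 33528 = -10*(-4) - 33528 = 40 - 33528 = -33488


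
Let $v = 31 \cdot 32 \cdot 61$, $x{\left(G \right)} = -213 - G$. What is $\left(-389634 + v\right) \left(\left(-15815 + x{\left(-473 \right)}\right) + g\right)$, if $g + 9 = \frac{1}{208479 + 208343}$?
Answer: $\frac{1067575928825527}{208411} \approx 5.1225 \cdot 10^{9}$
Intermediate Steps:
$v = 60512$ ($v = 992 \cdot 61 = 60512$)
$g = - \frac{3751397}{416822}$ ($g = -9 + \frac{1}{208479 + 208343} = -9 + \frac{1}{416822} = - \frac{3751397}{416822} \approx -9.0$)
$\left(-389634 + v\right) \left(\left(-15815 + x{\left(-473 \right)}\right) + g\right) = \left(-389634 + 60512\right) \left(\left(-15815 - -260\right) - \frac{3751397}{416822}\right) = - 329122 \left(\left(-15815 + \left(-213 + 473\right)\right) - \frac{3751397}{416822}\right) = - 329122 \left(\left(-15815 + 260\right) - \frac{3751397}{416822}\right) = - 329122 \left(-15555 - \frac{3751397}{416822}\right) = \left(-329122\right) \left(- \frac{6487417607}{416822}\right) = \frac{1067575928825527}{208411}$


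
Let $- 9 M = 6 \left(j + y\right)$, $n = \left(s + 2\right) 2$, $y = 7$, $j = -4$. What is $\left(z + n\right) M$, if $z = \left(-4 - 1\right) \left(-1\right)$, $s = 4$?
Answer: $-34$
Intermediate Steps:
$n = 12$ ($n = \left(4 + 2\right) 2 = 6 \cdot 2 = 12$)
$M = -2$ ($M = - \frac{6 \left(-4 + 7\right)}{9} = - \frac{6 \cdot 3}{9} = \left(- \frac{1}{9}\right) 18 = -2$)
$z = 5$ ($z = \left(-5\right) \left(-1\right) = 5$)
$\left(z + n\right) M = \left(5 + 12\right) \left(-2\right) = 17 \left(-2\right) = -34$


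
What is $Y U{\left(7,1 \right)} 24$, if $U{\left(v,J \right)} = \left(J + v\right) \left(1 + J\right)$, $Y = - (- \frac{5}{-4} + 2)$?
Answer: $-1248$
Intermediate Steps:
$Y = - \frac{13}{4}$ ($Y = - (\left(-5\right) \left(- \frac{1}{4}\right) + 2) = - (\frac{5}{4} + 2) = \left(-1\right) \frac{13}{4} = - \frac{13}{4} \approx -3.25$)
$U{\left(v,J \right)} = \left(1 + J\right) \left(J + v\right)$
$Y U{\left(7,1 \right)} 24 = - \frac{13 \left(1 + 7 + 1^{2} + 1 \cdot 7\right)}{4} \cdot 24 = - \frac{13 \left(1 + 7 + 1 + 7\right)}{4} \cdot 24 = \left(- \frac{13}{4}\right) 16 \cdot 24 = \left(-52\right) 24 = -1248$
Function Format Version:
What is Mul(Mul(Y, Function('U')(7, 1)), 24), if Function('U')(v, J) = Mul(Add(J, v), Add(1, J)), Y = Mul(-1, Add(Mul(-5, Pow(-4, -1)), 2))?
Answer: -1248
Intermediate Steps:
Y = Rational(-13, 4) (Y = Mul(-1, Add(Mul(-5, Rational(-1, 4)), 2)) = Mul(-1, Add(Rational(5, 4), 2)) = Mul(-1, Rational(13, 4)) = Rational(-13, 4) ≈ -3.2500)
Function('U')(v, J) = Mul(Add(1, J), Add(J, v))
Mul(Mul(Y, Function('U')(7, 1)), 24) = Mul(Mul(Rational(-13, 4), Add(1, 7, Pow(1, 2), Mul(1, 7))), 24) = Mul(Mul(Rational(-13, 4), Add(1, 7, 1, 7)), 24) = Mul(Mul(Rational(-13, 4), 16), 24) = Mul(-52, 24) = -1248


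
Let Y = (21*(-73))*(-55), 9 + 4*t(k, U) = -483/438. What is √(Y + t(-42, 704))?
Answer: √7188818810/292 ≈ 290.37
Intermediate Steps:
t(k, U) = -1475/584 (t(k, U) = -9/4 + (-483/438)/4 = -9/4 + (-483*1/438)/4 = -9/4 + (¼)*(-161/146) = -9/4 - 161/584 = -1475/584)
Y = 84315 (Y = -1533*(-55) = 84315)
√(Y + t(-42, 704)) = √(84315 - 1475/584) = √(49238485/584) = √7188818810/292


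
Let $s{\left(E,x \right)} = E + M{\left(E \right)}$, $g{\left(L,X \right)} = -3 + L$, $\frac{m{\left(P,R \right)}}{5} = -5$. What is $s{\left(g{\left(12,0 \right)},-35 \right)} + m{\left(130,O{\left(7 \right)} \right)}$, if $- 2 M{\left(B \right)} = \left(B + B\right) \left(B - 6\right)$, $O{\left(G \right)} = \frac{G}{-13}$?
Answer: $-43$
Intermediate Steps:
$O{\left(G \right)} = - \frac{G}{13}$ ($O{\left(G \right)} = G \left(- \frac{1}{13}\right) = - \frac{G}{13}$)
$M{\left(B \right)} = - B \left(-6 + B\right)$ ($M{\left(B \right)} = - \frac{\left(B + B\right) \left(B - 6\right)}{2} = - \frac{2 B \left(-6 + B\right)}{2} = - B \left(-6 + B\right)$)
$m{\left(P,R \right)} = -25$ ($m{\left(P,R \right)} = 5 \left(-5\right) = -25$)
$s{\left(E,x \right)} = E + E \left(6 - E\right)$
$s{\left(g{\left(12,0 \right)},-35 \right)} + m{\left(130,O{\left(7 \right)} \right)} = \left(-3 + 12\right) \left(7 - \left(-3 + 12\right)\right) - 25 = 9 \left(7 - 9\right) - 25 = 9 \left(-2\right) - 25 = -18 - 25 = -43$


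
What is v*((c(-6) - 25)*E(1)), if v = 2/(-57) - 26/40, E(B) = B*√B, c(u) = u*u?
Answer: -8591/1140 ≈ -7.5360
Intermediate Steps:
c(u) = u²
E(B) = B^(3/2)
v = -781/1140 (v = 2*(-1/57) - 26*1/40 = -2/57 - 13/20 = -781/1140 ≈ -0.68509)
v*((c(-6) - 25)*E(1)) = -781*((-6)² - 25)*1^(3/2)/1140 = -781*(36 - 25)/1140 = -8591/1140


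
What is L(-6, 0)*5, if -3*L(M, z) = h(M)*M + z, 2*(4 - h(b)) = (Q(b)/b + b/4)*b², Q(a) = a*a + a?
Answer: 1210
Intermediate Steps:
Q(a) = a + a² (Q(a) = a² + a = a + a²)
h(b) = 4 - b²*(1 + 5*b/4)/2 (h(b) = 4 - ((b*(1 + b))/b + b/4)*b²/2 = 4 - ((1 + b) + b*(¼))*b²/2 = 4 - ((1 + b) + b/4)*b²/2 = 4 - (1 + 5*b/4)*b²/2 = 4 - b²*(1 + 5*b/4)/2)
L(M, z) = -z/3 - M*(4 - 5*M³/8 - M²/2)/3 (L(M, z) = -((4 - 5*M³/8 - M²/2)*M + z)/3 = -(M*(4 - 5*M³/8 - M²/2) + z)/3 = -(z + M*(4 - 5*M³/8 - M²/2))/3 = -z/3 - M*(4 - 5*M³/8 - M²/2)/3)
L(-6, 0)*5 = (-4/3*(-6) - ⅓*0 + (⅙)*(-6)³ + (5/24)*(-6)⁴)*5 = (8 + 0 + (⅙)*(-216) + (5/24)*1296)*5 = (8 + 0 - 36 + 270)*5 = 242*5 = 1210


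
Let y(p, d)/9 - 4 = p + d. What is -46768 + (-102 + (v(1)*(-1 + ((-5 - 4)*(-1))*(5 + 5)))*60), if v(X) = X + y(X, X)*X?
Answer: 246830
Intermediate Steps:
y(p, d) = 36 + 9*d + 9*p (y(p, d) = 36 + 9*(p + d) = 36 + 9*(d + p) = 36 + (9*d + 9*p) = 36 + 9*d + 9*p)
v(X) = X + X*(36 + 18*X) (v(X) = X + (36 + 9*X + 9*X)*X = X + (36 + 18*X)*X = X + X*(36 + 18*X))
-46768 + (-102 + (v(1)*(-1 + ((-5 - 4)*(-1))*(5 + 5)))*60) = -46768 + (-102 + ((1*(37 + 18*1))*(-1 + ((-5 - 4)*(-1))*(5 + 5)))*60) = -46768 + (-102 + ((1*(37 + 18))*(-1 - 9*(-1)*10))*60) = -46768 + (-102 + ((1*55)*(-1 + 9*10))*60) = -46768 + (-102 + (55*(-1 + 90))*60) = -46768 + (-102 + (55*89)*60) = -46768 + (-102 + 4895*60) = -46768 + (-102 + 293700) = -46768 + 293598 = 246830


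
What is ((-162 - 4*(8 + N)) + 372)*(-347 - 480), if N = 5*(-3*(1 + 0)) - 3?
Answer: -206750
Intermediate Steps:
N = -18 (N = 5*(-3*1) - 3 = 5*(-3) - 3 = -15 - 3 = -18)
((-162 - 4*(8 + N)) + 372)*(-347 - 480) = ((-162 - 4*(8 - 18)) + 372)*(-347 - 480) = ((-162 - 4*(-10)) + 372)*(-827) = ((-162 + 40) + 372)*(-827) = (-122 + 372)*(-827) = 250*(-827) = -206750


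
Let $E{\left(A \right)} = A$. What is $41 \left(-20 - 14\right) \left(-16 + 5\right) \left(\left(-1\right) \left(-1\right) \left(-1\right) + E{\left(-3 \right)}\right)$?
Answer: $-61336$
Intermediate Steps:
$41 \left(-20 - 14\right) \left(-16 + 5\right) \left(\left(-1\right) \left(-1\right) \left(-1\right) + E{\left(-3 \right)}\right) = 41 \left(-20 - 14\right) \left(-16 + 5\right) \left(\left(-1\right) \left(-1\right) \left(-1\right) - 3\right) = 41 \left(\left(-34\right) \left(-11\right)\right) \left(1 \left(-1\right) - 3\right) = 41 \cdot 374 \left(-1 - 3\right) = 15334 \left(-4\right) = -61336$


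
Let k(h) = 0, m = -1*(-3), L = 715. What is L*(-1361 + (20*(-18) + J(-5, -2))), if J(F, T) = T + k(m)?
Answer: -1231945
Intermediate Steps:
m = 3
J(F, T) = T (J(F, T) = T + 0 = T)
L*(-1361 + (20*(-18) + J(-5, -2))) = 715*(-1361 + (20*(-18) - 2)) = 715*(-1361 + (-360 - 2)) = 715*(-1361 - 362) = 715*(-1723) = -1231945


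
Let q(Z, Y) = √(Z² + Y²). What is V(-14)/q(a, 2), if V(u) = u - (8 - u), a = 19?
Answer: -36*√365/365 ≈ -1.8843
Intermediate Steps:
V(u) = -8 + 2*u (V(u) = u + (-8 + u) = -8 + 2*u)
q(Z, Y) = √(Y² + Z²)
V(-14)/q(a, 2) = (-8 + 2*(-14))/(√(2² + 19²)) = (-8 - 28)/(√(4 + 361)) = -36*√365/365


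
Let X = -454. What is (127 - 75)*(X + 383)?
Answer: -3692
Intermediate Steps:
(127 - 75)*(X + 383) = (127 - 75)*(-454 + 383) = 52*(-71) = -3692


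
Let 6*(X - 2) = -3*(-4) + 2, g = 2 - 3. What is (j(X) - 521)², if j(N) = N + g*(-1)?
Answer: 2393209/9 ≈ 2.6591e+5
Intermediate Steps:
g = -1
X = 13/3 (X = 2 + (-3*(-4) + 2)/6 = 2 + (12 + 2)/6 = 2 + (⅙)*14 = 2 + 7/3 = 13/3 ≈ 4.3333)
j(N) = 1 + N (j(N) = N - 1*(-1) = N + 1 = 1 + N)
(j(X) - 521)² = ((1 + 13/3) - 521)² = (16/3 - 521)² = (-1547/3)² = 2393209/9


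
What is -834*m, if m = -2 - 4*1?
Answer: 5004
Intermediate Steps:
m = -6 (m = -2 - 4 = -6)
-834*m = -834*(-6) = 5004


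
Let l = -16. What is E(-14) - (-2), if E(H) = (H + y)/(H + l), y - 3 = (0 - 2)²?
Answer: 67/30 ≈ 2.2333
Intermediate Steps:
y = 7 (y = 3 + (0 - 2)² = 3 + (-2)² = 3 + 4 = 7)
E(H) = (7 + H)/(-16 + H) (E(H) = (H + 7)/(H - 16) = (7 + H)/(-16 + H))
E(-14) - (-2) = (7 - 14)/(-16 - 14) - (-2) = -7/(-30) - 1*(-2) = -1/30*(-7) + 2 = 7/30 + 2 = 67/30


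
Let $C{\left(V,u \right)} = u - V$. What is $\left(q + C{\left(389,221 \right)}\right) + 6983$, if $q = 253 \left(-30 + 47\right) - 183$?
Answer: $10933$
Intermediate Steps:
$q = 4118$ ($q = 253 \cdot 17 - 183 = 4301 - 183 = 4118$)
$\left(q + C{\left(389,221 \right)}\right) + 6983 = \left(4118 + \left(221 - 389\right)\right) + 6983 = \left(4118 - 168\right) + 6983 = 3950 + 6983 = 10933$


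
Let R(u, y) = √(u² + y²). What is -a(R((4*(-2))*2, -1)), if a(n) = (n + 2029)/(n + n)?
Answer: -½ - 2029*√257/514 ≈ -63.783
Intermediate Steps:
a(n) = (2029 + n)/(2*n) (a(n) = (2029 + n)/((2*n)) = (2029 + n)*(1/(2*n)) = (2029 + n)/(2*n))
-a(R((4*(-2))*2, -1)) = -(2029 + √(((4*(-2))*2)² + (-1)²))/(2*(√(((4*(-2))*2)² + (-1)²))) = -(2029 + √((-8*2)² + 1))/(2*(√((-8*2)² + 1))) = -(2029 + √((-16)² + 1))/(2*(√((-16)² + 1))) = -(2029 + √(256 + 1))/(2*(√(256 + 1))) = -(2029 + √257)/(2*(√257)) = -√257/257*(2029 + √257)/2 = -√257*(2029 + √257)/514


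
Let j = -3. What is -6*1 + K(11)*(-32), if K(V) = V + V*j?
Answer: 698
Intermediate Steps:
K(V) = -2*V (K(V) = V + V*(-3) = V - 3*V = -2*V)
-6*1 + K(11)*(-32) = -6*1 - 2*11*(-32) = -6 - 22*(-32) = -6 + 704 = 698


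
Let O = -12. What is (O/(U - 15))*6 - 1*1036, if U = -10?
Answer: -25828/25 ≈ -1033.1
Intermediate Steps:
(O/(U - 15))*6 - 1*1036 = -12/(-10 - 15)*6 - 1*1036 = -12/(-25)*6 - 1036 = -12*(-1/25)*6 - 1036 = (12/25)*6 - 1036 = 72/25 - 1036 = -25828/25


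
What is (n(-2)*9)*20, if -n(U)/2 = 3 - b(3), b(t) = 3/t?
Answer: -720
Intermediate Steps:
n(U) = -4 (n(U) = -2*(3 - 3/3) = -2*(3 - 1*1) = -2*(3 - 1) = -2*2 = -4)
(n(-2)*9)*20 = -4*9*20 = -36*20 = -720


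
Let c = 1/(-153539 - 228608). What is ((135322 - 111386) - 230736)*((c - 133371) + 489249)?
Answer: -28124326441442000/382147 ≈ -7.3596e+10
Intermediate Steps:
c = -1/382147 (c = 1/(-382147) = -1/382147 ≈ -2.6168e-6)
((135322 - 111386) - 230736)*((c - 133371) + 489249) = ((135322 - 111386) - 230736)*((-1/382147 - 133371) + 489249) = (23936 - 230736)*(-50967327538/382147 + 489249) = -206800*135997710065/382147 = -28124326441442000/382147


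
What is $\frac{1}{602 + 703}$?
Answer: $\frac{1}{1305} \approx 0.00076628$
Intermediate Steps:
$\frac{1}{602 + 703} = \frac{1}{1305}$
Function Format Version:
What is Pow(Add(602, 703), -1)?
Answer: Rational(1, 1305) ≈ 0.00076628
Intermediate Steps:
Pow(Add(602, 703), -1) = Pow(1305, -1) = Rational(1, 1305)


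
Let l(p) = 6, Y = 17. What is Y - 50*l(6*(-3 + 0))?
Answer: -283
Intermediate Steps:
Y - 50*l(6*(-3 + 0)) = 17 - 50*6 = 17 - 300 = -283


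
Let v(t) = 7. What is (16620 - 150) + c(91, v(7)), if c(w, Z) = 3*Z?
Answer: 16491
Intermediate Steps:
(16620 - 150) + c(91, v(7)) = (16620 - 150) + 3*7 = 16470 + 21 = 16491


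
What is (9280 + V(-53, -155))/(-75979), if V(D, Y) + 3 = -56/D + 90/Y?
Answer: -15242893/124833497 ≈ -0.12211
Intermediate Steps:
V(D, Y) = -3 - 56/D + 90/Y (V(D, Y) = -3 + (-56/D + 90/Y) = -3 - 56/D + 90/Y)
(9280 + V(-53, -155))/(-75979) = (9280 + (-3 - 56/(-53) + 90/(-155)))/(-75979) = (9280 + (-3 - 56*(-1/53) + 90*(-1/155)))*(-1/75979) = (9280 + (-3 + 56/53 - 18/31))*(-1/75979) = (9280 - 4147/1643)*(-1/75979) = (15242893/1643)*(-1/75979) = -15242893/124833497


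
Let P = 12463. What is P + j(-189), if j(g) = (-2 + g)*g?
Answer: 48562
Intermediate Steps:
j(g) = g*(-2 + g)
P + j(-189) = 12463 - 189*(-2 - 189) = 12463 - 189*(-191) = 12463 + 36099 = 48562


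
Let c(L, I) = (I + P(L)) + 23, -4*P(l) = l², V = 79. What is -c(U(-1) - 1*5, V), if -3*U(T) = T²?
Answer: -854/9 ≈ -94.889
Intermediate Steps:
U(T) = -T²/3
P(l) = -l²/4
c(L, I) = 23 + I - L²/4 (c(L, I) = (I - L²/4) + 23 = 23 + I - L²/4)
-c(U(-1) - 1*5, V) = -(23 + 79 - (-⅓*(-1)² - 1*5)²/4) = -(23 + 79 - (-⅓*1 - 5)²/4) = -(23 + 79 - (-⅓ - 5)²/4) = -(23 + 79 - (-16/3)²/4) = -(23 + 79 - ¼*256/9) = -(23 + 79 - 64/9) = -1*854/9 = -854/9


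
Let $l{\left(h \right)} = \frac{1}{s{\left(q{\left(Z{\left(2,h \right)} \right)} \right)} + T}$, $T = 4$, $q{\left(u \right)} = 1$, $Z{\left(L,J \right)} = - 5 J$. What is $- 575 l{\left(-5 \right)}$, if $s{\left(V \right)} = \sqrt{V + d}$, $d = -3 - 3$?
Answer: $- \frac{2300}{21} + \frac{575 i \sqrt{5}}{21} \approx -109.52 + 61.226 i$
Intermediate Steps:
$d = -6$ ($d = -3 - 3 = -6$)
$s{\left(V \right)} = \sqrt{-6 + V}$ ($s{\left(V \right)} = \sqrt{V - 6} = \sqrt{-6 + V}$)
$l{\left(h \right)} = \frac{1}{4 + i \sqrt{5}}$ ($l{\left(h \right)} = \frac{1}{\sqrt{-6 + 1} + 4} = \frac{1}{\sqrt{-5} + 4} = \frac{1}{i \sqrt{5} + 4} = \frac{1}{4 + i \sqrt{5}}$)
$- 575 l{\left(-5 \right)} = - 575 \left(\frac{4}{21} - \frac{i \sqrt{5}}{21}\right) = - \frac{2300}{21} + \frac{575 i \sqrt{5}}{21}$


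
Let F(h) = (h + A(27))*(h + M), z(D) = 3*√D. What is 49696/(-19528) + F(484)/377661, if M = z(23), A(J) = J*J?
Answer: -912938560/921870501 + 1213*√23/125887 ≈ -0.94410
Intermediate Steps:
A(J) = J²
M = 3*√23 ≈ 14.387
F(h) = (729 + h)*(h + 3*√23) (F(h) = (h + 27²)*(h + 3*√23) = (h + 729)*(h + 3*√23) = (729 + h)*(h + 3*√23))
49696/(-19528) + F(484)/377661 = 49696/(-19528) + (484² + 729*484 + 2187*√23 + 3*484*√23)/377661 = 49696*(-1/19528) + (234256 + 352836 + 2187*√23 + 1452*√23)*(1/377661) = -6212/2441 + (587092 + 3639*√23)*(1/377661) = -6212/2441 + (587092/377661 + 1213*√23/125887) = -912938560/921870501 + 1213*√23/125887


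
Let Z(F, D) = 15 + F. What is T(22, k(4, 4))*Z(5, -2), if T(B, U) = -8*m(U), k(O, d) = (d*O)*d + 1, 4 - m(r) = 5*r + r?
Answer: 61760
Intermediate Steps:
m(r) = 4 - 6*r (m(r) = 4 - (5*r + r) = 4 - 6*r)
k(O, d) = 1 + O*d² (k(O, d) = (O*d)*d + 1 = O*d² + 1 = 1 + O*d²)
T(B, U) = -32 + 48*U (T(B, U) = -8*(4 - 6*U) = -32 + 48*U)
T(22, k(4, 4))*Z(5, -2) = (-32 + 48*(1 + 4*4²))*(15 + 5) = (-32 + 48*(1 + 4*16))*20 = (-32 + 48*(1 + 64))*20 = (-32 + 48*65)*20 = (-32 + 3120)*20 = 3088*20 = 61760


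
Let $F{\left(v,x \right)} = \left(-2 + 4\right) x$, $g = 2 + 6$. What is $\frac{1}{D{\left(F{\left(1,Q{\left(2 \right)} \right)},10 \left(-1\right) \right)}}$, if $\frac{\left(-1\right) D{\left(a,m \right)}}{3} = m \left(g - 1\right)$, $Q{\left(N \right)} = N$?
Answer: $\frac{1}{210} \approx 0.0047619$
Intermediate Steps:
$g = 8$
$F{\left(v,x \right)} = 2 x$
$D{\left(a,m \right)} = - 21 m$ ($D{\left(a,m \right)} = - 3 m \left(8 - 1\right) = - 3 m 7 = - 3 \cdot 7 m = - 21 m$)
$\frac{1}{D{\left(F{\left(1,Q{\left(2 \right)} \right)},10 \left(-1\right) \right)}} = \frac{1}{\left(-21\right) 10 \left(-1\right)} = \frac{1}{\left(-21\right) \left(-10\right)} = \frac{1}{210}$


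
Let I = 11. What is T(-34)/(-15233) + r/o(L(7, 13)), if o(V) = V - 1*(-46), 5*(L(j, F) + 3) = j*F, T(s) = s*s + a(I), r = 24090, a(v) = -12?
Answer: 305744131/776883 ≈ 393.55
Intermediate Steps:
T(s) = -12 + s**2 (T(s) = s*s - 12 = s**2 - 12 = -12 + s**2)
L(j, F) = -3 + F*j/5 (L(j, F) = -3 + (j*F)/5 = -3 + (F*j)/5 = -3 + F*j/5)
o(V) = 46 + V (o(V) = V + 46 = 46 + V)
T(-34)/(-15233) + r/o(L(7, 13)) = (-12 + (-34)**2)/(-15233) + 24090/(46 + (-3 + (1/5)*13*7)) = (-12 + 1156)*(-1/15233) + 24090/(46 + (-3 + 91/5)) = 1144*(-1/15233) + 24090/(46 + 76/5) = -1144/15233 + 24090/(306/5) = -1144/15233 + 24090*(5/306) = -1144/15233 + 20075/51 = 305744131/776883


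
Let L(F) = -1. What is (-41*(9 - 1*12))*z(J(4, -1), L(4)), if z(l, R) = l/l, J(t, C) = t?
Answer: 123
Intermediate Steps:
z(l, R) = 1
(-41*(9 - 1*12))*z(J(4, -1), L(4)) = -41*(9 - 1*12)*1 = -41*(9 - 12)*1 = -41*(-3)*1 = 123*1 = 123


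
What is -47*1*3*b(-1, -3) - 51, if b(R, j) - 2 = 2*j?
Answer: 513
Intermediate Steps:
b(R, j) = 2 + 2*j
-47*1*3*b(-1, -3) - 51 = -47*1*3*(2 + 2*(-3)) - 51 = -141*(2 - 6) - 51 = -141*(-4) - 51 = -47*(-12) - 51 = 564 - 51 = 513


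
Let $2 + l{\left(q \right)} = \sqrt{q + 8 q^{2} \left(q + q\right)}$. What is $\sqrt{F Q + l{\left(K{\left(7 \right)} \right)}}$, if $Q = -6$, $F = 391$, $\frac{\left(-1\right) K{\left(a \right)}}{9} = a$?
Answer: $\sqrt{-2348 + 3 i \sqrt{444535}} \approx 19.189 + 52.117 i$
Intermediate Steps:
$K{\left(a \right)} = - 9 a$
$l{\left(q \right)} = -2 + \sqrt{q + 16 q^{3}}$ ($l{\left(q \right)} = -2 + \sqrt{q + 8 q^{2} \left(q + q\right)} = -2 + \sqrt{q + 8 q^{2} \cdot 2 q} = -2 + \sqrt{q + 16 q^{3}}$)
$\sqrt{F Q + l{\left(K{\left(7 \right)} \right)}} = \sqrt{391 \left(-6\right) - \left(2 - \sqrt{\left(-9\right) 7 + 16 \left(\left(-9\right) 7\right)^{3}}\right)} = \sqrt{-2346 - \left(2 - \sqrt{-63 + 16 \left(-63\right)^{3}}\right)} = \sqrt{-2346 - \left(2 - \sqrt{-63 + 16 \left(-250047\right)}\right)} = \sqrt{-2346 - \left(2 - \sqrt{-63 - 4000752}\right)} = \sqrt{-2346 - \left(2 - \sqrt{-4000815}\right)} = \sqrt{-2346 - \left(2 - 3 i \sqrt{444535}\right)} = \sqrt{-2348 + 3 i \sqrt{444535}}$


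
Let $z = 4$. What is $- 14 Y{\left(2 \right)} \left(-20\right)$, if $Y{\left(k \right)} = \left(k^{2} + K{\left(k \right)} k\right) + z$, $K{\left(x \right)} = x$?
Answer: $3360$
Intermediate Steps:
$Y{\left(k \right)} = 4 + 2 k^{2}$ ($Y{\left(k \right)} = \left(k^{2} + k k\right) + 4 = \left(k^{2} + k^{2}\right) + 4 = 2 k^{2} + 4 = 4 + 2 k^{2}$)
$- 14 Y{\left(2 \right)} \left(-20\right) = - 14 \left(4 + 2 \cdot 2^{2}\right) \left(-20\right) = - 14 \left(4 + 2 \cdot 4\right) \left(-20\right) = - 14 \left(4 + 8\right) \left(-20\right) = \left(-14\right) 12 \left(-20\right) = \left(-168\right) \left(-20\right) = 3360$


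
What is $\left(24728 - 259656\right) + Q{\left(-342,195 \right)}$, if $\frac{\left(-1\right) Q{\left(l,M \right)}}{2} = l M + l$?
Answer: $-100864$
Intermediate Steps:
$Q{\left(l,M \right)} = - 2 l - 2 M l$ ($Q{\left(l,M \right)} = - 2 \left(l M + l\right) = - 2 \left(M l + l\right) = - 2 \left(l + M l\right) = - 2 l - 2 M l$)
$\left(24728 - 259656\right) + Q{\left(-342,195 \right)} = \left(24728 - 259656\right) - - 684 \left(1 + 195\right) = -234928 - \left(-684\right) 196 = -234928 + 134064 = -100864$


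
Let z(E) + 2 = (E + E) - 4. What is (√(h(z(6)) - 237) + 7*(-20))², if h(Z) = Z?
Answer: (140 - I*√231)² ≈ 19369.0 - 4255.6*I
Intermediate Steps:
z(E) = -6 + 2*E (z(E) = -2 + ((E + E) - 4) = -2 + (2*E - 4) = -2 + (-4 + 2*E) = -6 + 2*E)
(√(h(z(6)) - 237) + 7*(-20))² = (√((-6 + 2*6) - 237) + 7*(-20))² = (√((-6 + 12) - 237) - 140)² = (√(6 - 237) - 140)² = (√(-231) - 140)² = (I*√231 - 140)² = (-140 + I*√231)²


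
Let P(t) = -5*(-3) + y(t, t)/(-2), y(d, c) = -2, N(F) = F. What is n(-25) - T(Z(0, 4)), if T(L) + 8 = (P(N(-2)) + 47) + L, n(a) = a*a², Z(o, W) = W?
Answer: -15684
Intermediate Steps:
n(a) = a³
P(t) = 16 (P(t) = -5*(-3) - 2/(-2) = 15 - 2*(-½) = 15 + 1 = 16)
T(L) = 55 + L (T(L) = -8 + ((16 + 47) + L) = -8 + (63 + L) = 55 + L)
n(-25) - T(Z(0, 4)) = (-25)³ - (55 + 4) = -15625 - 1*59 = -15625 - 59 = -15684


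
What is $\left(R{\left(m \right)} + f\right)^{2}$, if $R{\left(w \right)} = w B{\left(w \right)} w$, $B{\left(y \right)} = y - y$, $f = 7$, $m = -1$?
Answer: $49$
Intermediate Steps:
$B{\left(y \right)} = 0$
$R{\left(w \right)} = 0$ ($R{\left(w \right)} = w 0 w = 0 w = 0$)
$\left(R{\left(m \right)} + f\right)^{2} = \left(0 + 7\right)^{2} = 7^{2} = 49$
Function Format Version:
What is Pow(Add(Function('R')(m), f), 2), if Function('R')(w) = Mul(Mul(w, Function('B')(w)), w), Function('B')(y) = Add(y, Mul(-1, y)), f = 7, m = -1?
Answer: 49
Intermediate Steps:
Function('B')(y) = 0
Function('R')(w) = 0 (Function('R')(w) = Mul(Mul(w, 0), w) = Mul(0, w) = 0)
Pow(Add(Function('R')(m), f), 2) = Pow(Add(0, 7), 2) = Pow(7, 2) = 49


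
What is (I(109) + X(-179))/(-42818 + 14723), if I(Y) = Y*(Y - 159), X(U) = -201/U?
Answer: 975349/5029005 ≈ 0.19394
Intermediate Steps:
I(Y) = Y*(-159 + Y)
(I(109) + X(-179))/(-42818 + 14723) = (109*(-159 + 109) - 201/(-179))/(-42818 + 14723) = (109*(-50) - 201*(-1/179))/(-28095) = (-5450 + 201/179)*(-1/28095) = -975349/179*(-1/28095) = 975349/5029005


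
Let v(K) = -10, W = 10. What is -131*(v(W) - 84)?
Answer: 12314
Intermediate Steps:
-131*(v(W) - 84) = -131*(-10 - 84) = -131*(-94) = 12314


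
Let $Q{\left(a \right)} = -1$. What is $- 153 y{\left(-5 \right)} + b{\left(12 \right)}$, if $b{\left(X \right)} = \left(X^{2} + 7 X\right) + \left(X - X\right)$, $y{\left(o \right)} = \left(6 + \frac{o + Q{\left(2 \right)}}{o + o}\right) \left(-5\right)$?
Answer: $5277$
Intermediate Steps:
$y{\left(o \right)} = -30 - \frac{5 \left(-1 + o\right)}{2 o}$ ($y{\left(o \right)} = \left(6 + \frac{o - 1}{o + o}\right) \left(-5\right) = \left(6 + \frac{-1 + o}{2 o}\right) \left(-5\right) = -30 - \frac{5 \left(-1 + o\right)}{2 o}$)
$b{\left(X \right)} = X^{2} + 7 X$ ($b{\left(X \right)} = \left(X^{2} + 7 X\right) + 0 = X^{2} + 7 X$)
$- 153 y{\left(-5 \right)} + b{\left(12 \right)} = - 153 \frac{5 \left(1 - -65\right)}{2 \left(-5\right)} + 12 \left(7 + 12\right) = - 153 \cdot \frac{5}{2} \left(- \frac{1}{5}\right) \left(1 + 65\right) + 12 \cdot 19 = - 153 \cdot \frac{5}{2} \left(- \frac{1}{5}\right) 66 + 228 = \left(-153\right) \left(-33\right) + 228 = 5049 + 228 = 5277$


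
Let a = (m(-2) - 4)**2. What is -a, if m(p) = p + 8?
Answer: -4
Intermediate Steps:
m(p) = 8 + p
a = 4 (a = ((8 - 2) - 4)**2 = (6 - 4)**2 = 2**2 = 4)
-a = -1*4 = -4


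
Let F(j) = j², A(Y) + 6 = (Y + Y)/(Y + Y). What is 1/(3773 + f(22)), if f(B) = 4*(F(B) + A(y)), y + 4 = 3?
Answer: 1/5689 ≈ 0.00017578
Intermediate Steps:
y = -1 (y = -4 + 3 = -1)
A(Y) = -5 (A(Y) = -6 + (Y + Y)/(Y + Y) = -6 + (2*Y)/((2*Y)) = -6 + (2*Y)*(1/(2*Y)) = -6 + 1 = -5)
f(B) = -20 + 4*B² (f(B) = 4*(B² - 5) = 4*(-5 + B²) = -20 + 4*B²)
1/(3773 + f(22)) = 1/(3773 + (-20 + 4*22²)) = 1/(3773 + (-20 + 4*484)) = 1/(3773 + (-20 + 1936)) = 1/(3773 + 1916) = 1/5689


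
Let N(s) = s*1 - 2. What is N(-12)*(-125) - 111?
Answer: 1639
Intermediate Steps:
N(s) = -2 + s (N(s) = s - 2 = -2 + s)
N(-12)*(-125) - 111 = (-2 - 12)*(-125) - 111 = -14*(-125) - 111 = 1750 - 111 = 1639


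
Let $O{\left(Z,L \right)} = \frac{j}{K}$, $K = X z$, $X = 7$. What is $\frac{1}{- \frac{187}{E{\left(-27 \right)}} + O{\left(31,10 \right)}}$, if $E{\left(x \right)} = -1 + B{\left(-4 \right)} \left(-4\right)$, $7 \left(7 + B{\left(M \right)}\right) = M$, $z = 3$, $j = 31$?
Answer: $- \frac{4305}{21134} \approx -0.2037$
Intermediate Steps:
$B{\left(M \right)} = -7 + \frac{M}{7}$
$E{\left(x \right)} = \frac{205}{7}$ ($E{\left(x \right)} = -1 + \left(-7 + \frac{1}{7} \left(-4\right)\right) \left(-4\right) = -1 + \left(-7 - \frac{4}{7}\right) \left(-4\right) = -1 - - \frac{212}{7} = -1 + \frac{212}{7} = \frac{205}{7}$)
$K = 21$ ($K = 7 \cdot 3 = 21$)
$O{\left(Z,L \right)} = \frac{31}{21}$
$\frac{1}{- \frac{187}{E{\left(-27 \right)}} + O{\left(31,10 \right)}} = \frac{1}{- \frac{187}{\frac{205}{7}} + \frac{31}{21}} = \frac{1}{\left(-187\right) \frac{7}{205} + \frac{31}{21}} = \frac{1}{- \frac{1309}{205} + \frac{31}{21}} = \frac{1}{- \frac{21134}{4305}} = - \frac{4305}{21134}$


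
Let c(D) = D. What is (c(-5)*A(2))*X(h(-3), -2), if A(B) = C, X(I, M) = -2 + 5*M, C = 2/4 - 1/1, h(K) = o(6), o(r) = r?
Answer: -30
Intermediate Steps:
h(K) = 6
C = -½ (C = 2*(¼) - 1*1 = ½ - 1 = -½ ≈ -0.50000)
A(B) = -½
(c(-5)*A(2))*X(h(-3), -2) = (-5*(-½))*(-2 + 5*(-2)) = 5*(-2 - 10)/2 = (5/2)*(-12) = -30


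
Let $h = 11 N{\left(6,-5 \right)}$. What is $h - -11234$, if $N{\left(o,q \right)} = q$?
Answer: $11179$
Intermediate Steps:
$h = -55$ ($h = 11 \left(-5\right) = -55$)
$h - -11234 = -55 - -11234 = -55 + 11234 = 11179$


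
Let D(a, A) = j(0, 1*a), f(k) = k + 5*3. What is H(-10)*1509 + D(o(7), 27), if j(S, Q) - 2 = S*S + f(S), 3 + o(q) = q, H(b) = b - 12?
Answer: -33181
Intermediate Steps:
H(b) = -12 + b
o(q) = -3 + q
f(k) = 15 + k (f(k) = k + 15 = 15 + k)
j(S, Q) = 17 + S + S² (j(S, Q) = 2 + (S*S + (15 + S)) = 2 + (S² + (15 + S)) = 2 + (15 + S + S²) = 17 + S + S²)
D(a, A) = 17 (D(a, A) = 17 + 0 + 0² = 17 + 0 + 0 = 17)
H(-10)*1509 + D(o(7), 27) = (-12 - 10)*1509 + 17 = -22*1509 + 17 = -33198 + 17 = -33181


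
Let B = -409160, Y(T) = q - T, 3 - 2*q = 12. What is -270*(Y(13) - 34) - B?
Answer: 423065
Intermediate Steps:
q = -9/2 (q = 3/2 - ½*12 = 3/2 - 6 = -9/2 ≈ -4.5000)
Y(T) = -9/2 - T
-270*(Y(13) - 34) - B = -270*((-9/2 - 1*13) - 34) - 1*(-409160) = -270*((-9/2 - 13) - 34) + 409160 = -270*(-35/2 - 34) + 409160 = -270*(-103/2) + 409160 = 13905 + 409160 = 423065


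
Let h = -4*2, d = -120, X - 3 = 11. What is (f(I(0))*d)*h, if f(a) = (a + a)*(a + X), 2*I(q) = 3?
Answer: 44640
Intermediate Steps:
X = 14 (X = 3 + 11 = 14)
I(q) = 3/2 (I(q) = (1/2)*3 = 3/2)
f(a) = 2*a*(14 + a) (f(a) = (a + a)*(a + 14) = (2*a)*(14 + a) = 2*a*(14 + a))
h = -8
(f(I(0))*d)*h = ((2*(3/2)*(14 + 3/2))*(-120))*(-8) = ((2*(3/2)*(31/2))*(-120))*(-8) = ((93/2)*(-120))*(-8) = -5580*(-8) = 44640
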